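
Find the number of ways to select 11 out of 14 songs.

C(14,11) = 14!/(11! x 3!).

Final answer: \binom{14}{11} = 364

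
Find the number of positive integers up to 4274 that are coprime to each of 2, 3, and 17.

|div by 2|=2137, |div by 3|=1424, |div by 17|=251.
|div by 2&3|=712, |div by 2&17|=125, |div by 3&17|=83, |div by all|=41.
By inclusion-exclusion, divisible by at least one: 2137+1424+251-712-125-83+41 = 2933.
Not divisible by any: 4274 - 2933.

Final answer: 1341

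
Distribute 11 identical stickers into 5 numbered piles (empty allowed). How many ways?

Stars and bars: C(n+k-1, k-1) = C(15,4).

Final answer: C(15,4) = 1365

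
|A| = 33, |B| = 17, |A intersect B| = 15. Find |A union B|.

|A union B| = |A| + |B| - |A intersect B| = 33 + 17 - 15.

Final answer: 35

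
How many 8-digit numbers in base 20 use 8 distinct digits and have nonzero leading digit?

The leading digit has 19 choices (anything but zero); the next has 19 (anything but the first), then 18, and so on, one fewer each time.
Total: 19 x 19 x 18 x 17 x 16 x 15 x 14 x 13.

Final answer: 4825154880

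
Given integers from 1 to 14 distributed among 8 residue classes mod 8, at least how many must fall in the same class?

By pigeonhole with 14 objects and 8 categories: ceiling(14/8).

Final answer: 2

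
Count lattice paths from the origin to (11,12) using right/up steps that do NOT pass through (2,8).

Total paths to (11,12): C(23,12) = 1352078.
Paths through (2,8): C(10,8) x C(13,4) = 32175.
Avoiding (2,8): 1352078 - 32175.

Final answer: 1319903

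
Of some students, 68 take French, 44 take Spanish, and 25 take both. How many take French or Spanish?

|A union B| = |A| + |B| - |A intersect B| = 68 + 44 - 25.

Final answer: 87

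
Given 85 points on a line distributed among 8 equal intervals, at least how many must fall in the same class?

By pigeonhole with 85 objects and 8 categories: ceiling(85/8).

Final answer: 11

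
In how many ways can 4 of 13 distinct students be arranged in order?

P(13,4) = 13!/(13-4)! = 13!/9!.

Final answer: P(13,4) = 17160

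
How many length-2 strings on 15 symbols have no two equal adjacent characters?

Let g(n) count such strings. g(1) = 15, and each valid string of length n-1 extends in 14 ways (any symbol but the last), so g(n) = 14 g(n-1).
Total: g(2) = 15 x 14^1.

Final answer: 15 x 14^{1} = 210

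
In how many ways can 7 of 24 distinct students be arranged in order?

P(24,7) = 24!/(24-7)! = 24!/17!.

Final answer: P(24,7) = 1744364160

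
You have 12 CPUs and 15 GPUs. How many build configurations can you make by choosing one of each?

By the multiplication principle: 12 x 15.

Final answer: 180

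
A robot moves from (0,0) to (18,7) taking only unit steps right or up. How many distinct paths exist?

Each path has 18 right steps and 7 up steps in some order (25 steps total).
Choose which 7 of the 25 steps are up: C(25,7).

Final answer: C(25,7) = 480700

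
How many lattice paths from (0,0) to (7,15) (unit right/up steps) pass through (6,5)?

Paths (0,0)->(6,5): C(11,5) = 462.
Paths (6,5)->(7,15): C(11,10) = 11.
By multiplication principle: 462 x 11.

Final answer: 5082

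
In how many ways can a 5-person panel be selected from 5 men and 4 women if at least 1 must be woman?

Sum over valid woman counts:
C(4,1)C(5,4) = 20
C(4,2)C(5,3) = 60
C(4,3)C(5,2) = 40
C(4,4)C(5,1) = 5
Total: 20 + 60 + 40 + 5.

Final answer: 125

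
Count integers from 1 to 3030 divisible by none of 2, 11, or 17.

|div by 2|=1515, |div by 11|=275, |div by 17|=178.
|div by 2&11|=137, |div by 2&17|=89, |div by 11&17|=16, |div by all|=8.
By inclusion-exclusion, divisible by at least one: 1515+275+178-137-89-16+8 = 1734.
Not divisible by any: 3030 - 1734.

Final answer: 1296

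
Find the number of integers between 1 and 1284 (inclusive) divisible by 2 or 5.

Multiples of 2: 642. Multiples of 5: 256. Of both (lcm=10): 128.
By inclusion-exclusion: 642 + 256 - 128.

Final answer: 770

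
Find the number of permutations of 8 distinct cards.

The number of ways to arrange 8 distinct objects is 8!.

Final answer: 8! = 40320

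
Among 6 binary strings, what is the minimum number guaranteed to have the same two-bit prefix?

There are 4 possible values for two-bit prefix. With 6 binary strings and 4 categories, by pigeonhole: ceiling(6/4).

Final answer: 2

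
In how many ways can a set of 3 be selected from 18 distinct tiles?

C(18,3) = 18!/(3! x (18-3)!).

Final answer: C(18,3) = 816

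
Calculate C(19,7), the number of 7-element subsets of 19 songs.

C(19,7) = 19!/(7! x (19-7)!).

Final answer: C(19,7) = 50388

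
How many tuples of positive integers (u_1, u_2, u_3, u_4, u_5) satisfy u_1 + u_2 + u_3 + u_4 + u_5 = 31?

Substitute u'_i = u_i - 1 (so u'_i >= 0). Then sum u'_i = 31 - 5 = 26.
Stars and bars: C(26+5-1, 5-1) = C(30,4).

Final answer: C(30,4) = 27405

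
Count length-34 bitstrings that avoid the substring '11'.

A valid string ends in 0 (append to any length-(n-1) valid string) or in 01 (append to any length-(n-2) valid string), so a(n) = a(n-1) + a(n-2) with a(1)=2, a(2)=3.
Iterating the recurrence: a(1)=2, a(2)=3, a(3)=5, a(4)=8, a(5)=13, a(6)=21, a(7)=34, a(8)=55, a(9)=89, a(10)=144, a(11)=233, a(12)=377, a(13)=610, a(14)=987, a(15)=1597, a(16)=2584, a(17)=4181, a(18)=6765, a(19)=10946, a(20)=17711, a(21)=28657, a(22)=46368, a(23)=75025, a(24)=121393, a(25)=196418, a(26)=317811, a(27)=514229, a(28)=832040, a(29)=1346269, a(30)=2178309, a(31)=3524578, a(32)=5702887, a(33)=9227465, a(34)=14930352.

Final answer: 14930352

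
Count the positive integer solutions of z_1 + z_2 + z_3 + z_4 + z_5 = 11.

Substitute z'_i = z_i - 1 (so z'_i >= 0). Then sum z'_i = 11 - 5 = 6.
Stars and bars: C(6+5-1, 5-1) = C(10,4).

Final answer: C(10,4) = 210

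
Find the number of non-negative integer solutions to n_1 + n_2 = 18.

Stars and bars with 18 stars and 1 bars:
C(18+2-1, 2-1) = C(19,1).

Final answer: C(19,1) = 19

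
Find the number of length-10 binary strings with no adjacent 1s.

A valid string ends in 0 (append to any length-(n-1) valid string) or in 01 (append to any length-(n-2) valid string), so a(n) = a(n-1) + a(n-2) with a(1)=2, a(2)=3.
Building up term by term: a(1)=2, a(2)=3, a(3)=5, a(4)=8, a(5)=13, a(6)=21, a(7)=34, a(8)=55, a(9)=89, a(10)=144.

Final answer: 144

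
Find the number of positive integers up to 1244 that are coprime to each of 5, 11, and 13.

|div by 5|=248, |div by 11|=113, |div by 13|=95.
|div by 5&11|=22, |div by 5&13|=19, |div by 11&13|=8, |div by all|=1.
By inclusion-exclusion, divisible by at least one: 248+113+95-22-19-8+1 = 408.
Not divisible by any: 1244 - 408.

Final answer: 836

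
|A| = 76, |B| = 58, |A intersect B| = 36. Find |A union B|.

|A union B| = |A| + |B| - |A intersect B| = 76 + 58 - 36.

Final answer: 98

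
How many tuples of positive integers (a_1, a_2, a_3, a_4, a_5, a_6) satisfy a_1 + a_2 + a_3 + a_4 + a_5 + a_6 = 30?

Substitute a'_i = a_i - 1 (so a'_i >= 0). Then sum a'_i = 30 - 6 = 24.
Stars and bars: C(24+6-1, 6-1) = C(29,5).

Final answer: C(29,5) = 118755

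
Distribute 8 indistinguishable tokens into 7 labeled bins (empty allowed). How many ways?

Stars and bars: C(n+k-1, k-1) = C(14,6).

Final answer: C(14,6) = 3003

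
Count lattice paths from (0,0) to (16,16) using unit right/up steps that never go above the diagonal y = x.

Total monotonic paths to (16,16): C(32,16) = 601080390.
A path is bad iff it touches y = x + 1; reflecting its initial segment maps bad paths bijectively onto all paths to (15,17), of which there are C(32,17) = 565722720.
Valid Dyck paths: 601080390 - 565722720.
(Equivalently, C_{16} = C(32,16)/17 = 601080390/17.)

Final answer: C_{16} = 35357670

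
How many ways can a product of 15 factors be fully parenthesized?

This is a standard Catalan-number count: the answer is C_n. Here n = 15 - 1 = 14.
Using C_0 = 1 and C_(k+1) = C_k x 2(2k+1)/(k+2), build up term by term: C_1=1, C_2=2, C_3=5, C_4=14, C_5=42, C_6=132, C_7=429, C_8=1430, C_9=4862, C_10=16796, C_11=58786, C_12=208012, C_13=742900, C_14=2674440.

Final answer: C_{14} = 2674440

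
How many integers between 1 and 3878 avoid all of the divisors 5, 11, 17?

|div by 5|=775, |div by 11|=352, |div by 17|=228.
|div by 5&11|=70, |div by 5&17|=45, |div by 11&17|=20, |div by all|=4.
By inclusion-exclusion, divisible by at least one: 775+352+228-70-45-20+4 = 1224.
Not divisible by any: 3878 - 1224.

Final answer: 2654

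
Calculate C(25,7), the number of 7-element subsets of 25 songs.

C(25,7) = 25!/(7! x (25-7)!).

Final answer: C(25,7) = 480700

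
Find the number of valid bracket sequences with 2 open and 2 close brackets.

The structures are counted by the Catalan number C_n. Here n = 2 (pairs).
Using C_0 = 1 and C_(k+1) = C_k x 2(2k+1)/(k+2), build up term by term: C_1=1, C_2=2.

Final answer: C_{2} = 2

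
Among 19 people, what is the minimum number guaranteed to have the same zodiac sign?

There are 12 possible values for zodiac sign. With 19 people and 12 categories, by pigeonhole: ceiling(19/12).

Final answer: 2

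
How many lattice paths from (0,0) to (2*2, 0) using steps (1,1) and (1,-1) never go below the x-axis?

Total monotonic paths to (2,2): C(4,2) = 6.
By the reflection principle, paths that go above the diagonal number C(4,3) = 4.
Valid Dyck paths: 6 - 4.
(Check: C(4,2) - C(4,3) = C(4,2)/3, the Catalan number C_{2}.)

Final answer: C_{2} = 2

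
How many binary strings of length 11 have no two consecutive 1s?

A valid string ends in 0 (append to any length-(n-1) valid string) or in 01 (append to any length-(n-2) valid string), so a(n) = a(n-1) + a(n-2) with a(1)=2, a(2)=3.
Iterating the recurrence: a(1)=2, a(2)=3, a(3)=5, a(4)=8, a(5)=13, a(6)=21, a(7)=34, a(8)=55, a(9)=89, a(10)=144, a(11)=233.

Final answer: 233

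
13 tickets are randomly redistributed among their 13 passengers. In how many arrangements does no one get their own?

D(n) = (n-1)(D(n-1) + D(n-2)), D(0)=1, D(1)=0.
D(2) = 1 x (0 + 1) = 1
D(3) = 2 x (1 + 0) = 2
D(4) = 3 x (2 + 1) = 9
D(5) = 4 x (9 + 2) = 44
D(6) = 5 x (44 + 9) = 265
D(7) = 6 x (265 + 44) = 1854
D(8) = 7 x (1854 + 265) = 14833
D(9) = 8 x (14833 + 1854) = 133496
D(10) = 9 x (133496 + 14833) = 1334961
D(11) = 10 x (1334961 + 133496) = 14684570
D(12) = 11 x (14684570 + 1334961) = 176214841
D(13) = 12 x (D(12) + D(11)) = 12 x (176214841 + 14684570)

Final answer: D(13) = 2290792932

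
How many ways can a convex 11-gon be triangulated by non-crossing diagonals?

This is counted by the nth Catalan number C_n. Here n = 11 - 2 = 9.
C_n = C(2n,n)/(n+1), so C_{9} = C(18,9)/10 = 48620/10.

Final answer: C_{9} = 4862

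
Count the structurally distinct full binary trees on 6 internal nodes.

This is a standard Catalan-number count: the answer is C_n. Here n = 6.
C_n = (2n)!/(n!(n+1)!), so C_{6} = 12!/(6! x 7!) = C(12,6)/7 = 924/7.

Final answer: C_{6} = 132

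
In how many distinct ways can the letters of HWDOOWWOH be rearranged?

Letters (D:1, H:2, O:3, W:3). Total letters: 9.
Permutations = 9!/(3! x 3! x 2!).

Final answer: 5040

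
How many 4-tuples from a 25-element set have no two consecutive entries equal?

Let g(n) count such strings. g(1) = 25, and each valid string of length n-1 extends in 24 ways (any symbol but the last), so g(n) = 24 g(n-1).
Total: g(4) = 25 x 24^3.

Final answer: 25 x 24^{3} = 345600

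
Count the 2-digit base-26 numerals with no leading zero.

In base 26, the leading digit has 25 choices (1..25); each of the remaining 1 digits has 26 choices.
Total: 25 x 26^1.

Final answer: 650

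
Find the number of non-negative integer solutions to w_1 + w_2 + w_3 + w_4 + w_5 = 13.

Stars and bars with 13 stars and 4 bars:
C(13+5-1, 5-1) = C(17,4).

Final answer: C(17,4) = 2380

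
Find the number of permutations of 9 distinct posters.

The number of ways to arrange 9 distinct objects is 9!.

Final answer: 9! = 362880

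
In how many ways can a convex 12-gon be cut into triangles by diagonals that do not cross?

This is counted by the nth Catalan number C_n. Here n = 12 - 2 = 10.
C_n = C(2n,n)/(n+1), so C_{10} = C(20,10)/11 = 184756/11.

Final answer: C_{10} = 16796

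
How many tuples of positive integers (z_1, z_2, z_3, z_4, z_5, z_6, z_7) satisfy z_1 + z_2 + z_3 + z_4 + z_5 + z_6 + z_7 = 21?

Substitute z'_i = z_i - 1 (so z'_i >= 0). Then sum z'_i = 21 - 7 = 14.
Stars and bars: C(14+7-1, 7-1) = C(20,6).

Final answer: C(20,6) = 38760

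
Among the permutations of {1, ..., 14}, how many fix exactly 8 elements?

Choose which 8 elements are fixed: C(14,8) = 3003.
Derange the remaining 6 using D(j) = (j-1)(D(j-1) + D(j-2)), D(0)=1, D(1)=0: D(2)=1, D(3)=2, D(4)=9, D(5)=44, D(6)=265.
Total: 3003 x 265.

Final answer: C(14,8) D(6) = 795795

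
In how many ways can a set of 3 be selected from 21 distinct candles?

C(21,3) = 21!/(3! x (21-3)!).

Final answer: C(21,3) = 1330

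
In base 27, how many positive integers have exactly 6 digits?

Leading digit: 26 options (nonzero). Other 5 digit(s): 27 options each.
Total: 26 x 27^5.

Final answer: 373071582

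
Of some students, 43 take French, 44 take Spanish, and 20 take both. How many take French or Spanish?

|A union B| = |A| + |B| - |A intersect B| = 43 + 44 - 20.

Final answer: 67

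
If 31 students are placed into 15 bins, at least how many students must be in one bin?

By the pigeonhole principle: ceiling(31/15).

Final answer: 3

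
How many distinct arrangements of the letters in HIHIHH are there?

Letters (H:4, I:2). Total letters: 6.
Permutations = 6!/(4! x 2!).

Final answer: 15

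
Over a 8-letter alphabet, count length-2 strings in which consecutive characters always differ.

Let g(n) count such strings. g(1) = 8, and each valid string of length n-1 extends in 7 ways (any symbol but the last), so g(n) = 7 g(n-1).
Total: g(2) = 8 x 7^1.

Final answer: 8 x 7^{1} = 56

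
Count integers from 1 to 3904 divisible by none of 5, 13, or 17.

|div by 5|=780, |div by 13|=300, |div by 17|=229.
|div by 5&13|=60, |div by 5&17|=45, |div by 13&17|=17, |div by all|=3.
By inclusion-exclusion, divisible by at least one: 780+300+229-60-45-17+3 = 1190.
Not divisible by any: 3904 - 1190.

Final answer: 2714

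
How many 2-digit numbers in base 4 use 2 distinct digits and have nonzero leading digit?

The leading digit has 3 choices (anything but zero); the next has 3 (anything but the first), then 2, and so on, one fewer each time.
Total: 3 x 3.

Final answer: 9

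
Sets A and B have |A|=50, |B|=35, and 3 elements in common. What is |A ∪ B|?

|A union B| = |A| + |B| - |A intersect B| = 50 + 35 - 3.

Final answer: 82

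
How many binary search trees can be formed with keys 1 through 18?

This is counted by the nth Catalan number C_n. Here n = 18.
C_n = (2n)!/(n!(n+1)!), so C_{18} = 36!/(18! x 19!) = C(36,18)/19 = 9075135300/19.

Final answer: C_{18} = 477638700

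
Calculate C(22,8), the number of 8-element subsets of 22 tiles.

C(22,8) = 22!/(8! x (22-8)!).

Final answer: C(22,8) = 319770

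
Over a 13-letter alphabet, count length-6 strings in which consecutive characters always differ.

Let g(n) count such strings. g(1) = 13, and each valid string of length n-1 extends in 12 ways (any symbol but the last), so g(n) = 12 g(n-1).
Total: g(6) = 13 x 12^5.

Final answer: 13 x 12^{5} = 3234816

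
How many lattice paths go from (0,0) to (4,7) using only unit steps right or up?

Each path has 4 right steps and 7 up steps in some order (11 steps total).
Choose which 7 of the 11 steps are up: C(11,7).

Final answer: C(11,7) = 330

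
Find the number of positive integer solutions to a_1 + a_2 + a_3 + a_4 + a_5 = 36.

Substitute a'_i = a_i - 1 (so a'_i >= 0). Then sum a'_i = 36 - 5 = 31.
Stars and bars: C(31+5-1, 5-1) = C(35,4).

Final answer: C(35,4) = 52360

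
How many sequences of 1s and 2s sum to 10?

Let f(n) be the number of climbs. Removing the last move (1 or 2 steps) gives f(n) = f(n-1) + f(n-2); base cases f(1)=1, f(2)=2.
Computing successive values: f(1)=1, f(2)=2, f(3)=3, f(4)=5, f(5)=8, f(6)=13, f(7)=21, f(8)=34, f(9)=55, f(10)=89.

Final answer: 89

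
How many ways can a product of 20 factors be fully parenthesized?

This is counted by the nth Catalan number C_n. Here n = 20 - 1 = 19.
Using C_0 = 1 and C_(k+1) = C_k x 2(2k+1)/(k+2), build up term by term: C_1=1, C_2=2, C_3=5, C_4=14, C_5=42, C_6=132, C_7=429, C_8=1430, C_9=4862, C_10=16796, C_11=58786, C_12=208012, C_13=742900, C_14=2674440, C_15=9694845, C_16=35357670, C_17=129644790, C_18=477638700, C_19=1767263190.

Final answer: C_{19} = 1767263190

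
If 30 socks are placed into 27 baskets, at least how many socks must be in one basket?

By the pigeonhole principle: ceiling(30/27).

Final answer: 2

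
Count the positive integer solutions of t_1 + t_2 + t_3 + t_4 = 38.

Substitute t'_i = t_i - 1 (so t'_i >= 0). Then sum t'_i = 38 - 4 = 34.
Stars and bars: C(34+4-1, 4-1) = C(37,3).

Final answer: C(37,3) = 7770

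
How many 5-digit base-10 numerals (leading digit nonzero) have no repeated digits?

The leading digit has 9 choices (anything but zero); the next has 9 (anything but the first), then 8, and so on, one fewer each time.
Total: 9 x 9 x 8 x 7 x 6.

Final answer: 27216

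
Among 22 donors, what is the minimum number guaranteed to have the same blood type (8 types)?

There are 8 possible values for blood type (8 types). With 22 donors and 8 categories, by pigeonhole: ceiling(22/8).

Final answer: 3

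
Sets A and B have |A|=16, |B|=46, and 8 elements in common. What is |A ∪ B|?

|A union B| = |A| + |B| - |A intersect B| = 16 + 46 - 8.

Final answer: 54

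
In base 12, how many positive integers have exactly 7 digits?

Leading digit: 11 options (nonzero). Other 6 digit(s): 12 options each.
Total: 11 x 12^6.

Final answer: 32845824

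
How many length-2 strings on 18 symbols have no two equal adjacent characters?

Let g(n) count such strings. g(1) = 18, and each valid string of length n-1 extends in 17 ways (any symbol but the last), so g(n) = 17 g(n-1).
Total: g(2) = 18 x 17^1.

Final answer: 18 x 17^{1} = 306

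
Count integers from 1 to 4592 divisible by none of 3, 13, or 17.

|div by 3|=1530, |div by 13|=353, |div by 17|=270.
|div by 3&13|=117, |div by 3&17|=90, |div by 13&17|=20, |div by all|=6.
By inclusion-exclusion, divisible by at least one: 1530+353+270-117-90-20+6 = 1932.
Not divisible by any: 4592 - 1932.

Final answer: 2660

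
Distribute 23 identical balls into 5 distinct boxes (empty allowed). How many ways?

Stars and bars: C(n+k-1, k-1) = C(27,4).

Final answer: C(27,4) = 17550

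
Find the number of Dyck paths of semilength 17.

Total monotonic paths to (17,17): C(34,17) = 2333606220.
A path is bad iff it touches y = x + 1; reflecting its initial segment maps bad paths bijectively onto all paths to (16,18), of which there are C(34,18) = 2203961430.
Valid Dyck paths: 2333606220 - 2203961430.
(Equivalently, C_{17} = C(34,17)/18 = 2333606220/18.)

Final answer: C_{17} = 129644790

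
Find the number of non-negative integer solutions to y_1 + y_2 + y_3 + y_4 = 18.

Stars and bars with 18 stars and 3 bars:
C(18+4-1, 4-1) = C(21,3).

Final answer: C(21,3) = 1330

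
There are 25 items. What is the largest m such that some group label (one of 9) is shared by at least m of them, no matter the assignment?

There are 9 possible values for group label (one of 9). With 25 items and 9 categories, by pigeonhole: ceiling(25/9).

Final answer: 3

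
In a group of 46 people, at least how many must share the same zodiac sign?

There are 12 possible values for zodiac sign. With 46 people and 12 categories, by pigeonhole: ceiling(46/12).

Final answer: 4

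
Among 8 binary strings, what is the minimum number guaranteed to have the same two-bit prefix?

There are 4 possible values for two-bit prefix. With 8 binary strings and 4 categories, by pigeonhole: ceiling(8/4).

Final answer: 2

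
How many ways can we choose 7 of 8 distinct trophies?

C(8,7) = 8!/(7! x (8-7)!).

Final answer: C(8,7) = 8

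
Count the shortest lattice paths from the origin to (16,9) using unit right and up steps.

Each path has 16 right steps and 9 up steps in some order (25 steps total).
Choose which 9 of the 25 steps are up: C(25,9).

Final answer: C(25,9) = 2042975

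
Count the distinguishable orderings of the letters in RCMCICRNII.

Letters (C:3, I:3, M:1, N:1, R:2). Total letters: 10.
Permutations = 10!/(3! x 3! x 2!).

Final answer: 50400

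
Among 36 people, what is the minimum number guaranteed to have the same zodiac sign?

There are 12 possible values for zodiac sign. With 36 people and 12 categories, by pigeonhole: ceiling(36/12).

Final answer: 3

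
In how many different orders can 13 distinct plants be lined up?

The number of ways to arrange 13 distinct objects is 13!.

Final answer: 13! = 6227020800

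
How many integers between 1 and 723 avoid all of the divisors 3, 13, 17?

|div by 3|=241, |div by 13|=55, |div by 17|=42.
|div by 3&13|=18, |div by 3&17|=14, |div by 13&17|=3, |div by all|=1.
By inclusion-exclusion, divisible by at least one: 241+55+42-18-14-3+1 = 304.
Not divisible by any: 723 - 304.

Final answer: 419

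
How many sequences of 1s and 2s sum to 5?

Let f(n) be the number of climbs. Removing the last move (1 or 2 steps) gives f(n) = f(n-1) + f(n-2); base cases f(1)=1, f(2)=2.
Building up term by term: f(1)=1, f(2)=2, f(3)=3, f(4)=5, f(5)=8.

Final answer: 8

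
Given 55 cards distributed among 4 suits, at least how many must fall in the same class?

By pigeonhole with 55 objects and 4 categories: ceiling(55/4).

Final answer: 14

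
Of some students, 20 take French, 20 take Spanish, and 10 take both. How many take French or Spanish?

|A union B| = |A| + |B| - |A intersect B| = 20 + 20 - 10.

Final answer: 30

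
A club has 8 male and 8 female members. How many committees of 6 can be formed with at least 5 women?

Sum over valid woman counts:
C(8,5)C(8,1) = 448
C(8,6)C(8,0) = 28
Total: 448 + 28.

Final answer: 476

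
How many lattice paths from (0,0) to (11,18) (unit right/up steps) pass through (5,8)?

Paths (0,0)->(5,8): C(13,8) = 1287.
Paths (5,8)->(11,18): C(16,10) = 8008.
By multiplication principle: 1287 x 8008.

Final answer: 10306296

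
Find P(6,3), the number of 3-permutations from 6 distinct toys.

P(6,3) = 6!/(6-3)! = 6!/3!.

Final answer: P(6,3) = 120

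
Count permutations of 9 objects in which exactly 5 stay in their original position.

Choose which 5 elements are fixed: C(9,5) = 126.
Derange the remaining 4 using D(j) = (j-1)(D(j-1) + D(j-2)), D(0)=1, D(1)=0: D(2)=1, D(3)=2, D(4)=9.
Total: 126 x 9.

Final answer: C(9,5) D(4) = 1134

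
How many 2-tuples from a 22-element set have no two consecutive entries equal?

First character: 22 choices. Each subsequent: 21 choices (must differ from the previous one).
Total: 22 x 21^1.

Final answer: 22 x 21^{1} = 462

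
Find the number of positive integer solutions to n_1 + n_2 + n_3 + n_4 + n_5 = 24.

Substitute n'_i = n_i - 1 (so n'_i >= 0). Then sum n'_i = 24 - 5 = 19.
Stars and bars: C(19+5-1, 5-1) = C(23,4).

Final answer: C(23,4) = 8855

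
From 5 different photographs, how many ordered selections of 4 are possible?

P(5,4) = 5!/(5-4)! = 5!/1!.

Final answer: P(5,4) = 120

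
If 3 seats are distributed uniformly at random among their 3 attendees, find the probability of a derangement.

D(n) = (n-1)(D(n-1) + D(n-2)), D(0)=1, D(1)=0.
Building up: D(2)=1, D(3)=2.
Total arrangements: 3! = 6.
Probability = D(3)/3! = 1/3.

Final answer: D(3)/3! = 2/6 = 0.333333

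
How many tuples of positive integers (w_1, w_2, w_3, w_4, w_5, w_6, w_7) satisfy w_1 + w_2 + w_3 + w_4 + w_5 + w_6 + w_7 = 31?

Substitute w'_i = w_i - 1 (so w'_i >= 0). Then sum w'_i = 31 - 7 = 24.
Stars and bars: C(24+7-1, 7-1) = C(30,6).

Final answer: C(30,6) = 593775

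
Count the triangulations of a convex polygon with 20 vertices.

The structures are counted by the Catalan number C_n. Here n = 20 - 2 = 18.
C_n = C(2n,n)/(n+1), so C_{18} = C(36,18)/19 = 9075135300/19.

Final answer: C_{18} = 477638700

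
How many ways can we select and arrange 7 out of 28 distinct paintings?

P(28,7) = 28!/(28-7)! = 28!/21!.

Final answer: P(28,7) = 5967561600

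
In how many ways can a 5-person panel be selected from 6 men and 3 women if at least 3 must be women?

Sum over valid woman counts:
C(3,3)C(6,2).

Final answer: 15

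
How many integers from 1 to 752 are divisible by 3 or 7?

Multiples of 3: 250. Multiples of 7: 107. Of both (lcm=21): 35.
By inclusion-exclusion: 250 + 107 - 35.

Final answer: 322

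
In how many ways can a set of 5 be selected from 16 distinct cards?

C(16,5) = 16!/(5! x (16-5)!).

Final answer: C(16,5) = 4368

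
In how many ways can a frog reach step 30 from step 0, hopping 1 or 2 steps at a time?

Let f(n) be the number of climbs. Removing the last move (1 or 2 steps) gives f(n) = f(n-1) + f(n-2); base cases f(1)=1, f(2)=2.
Iterating the recurrence: f(1)=1, f(2)=2, f(3)=3, f(4)=5, f(5)=8, f(6)=13, f(7)=21, f(8)=34, f(9)=55, f(10)=89, f(11)=144, f(12)=233, f(13)=377, f(14)=610, f(15)=987, f(16)=1597, f(17)=2584, f(18)=4181, f(19)=6765, f(20)=10946, f(21)=17711, f(22)=28657, f(23)=46368, f(24)=75025, f(25)=121393, f(26)=196418, f(27)=317811, f(28)=514229, f(29)=832040, f(30)=1346269.

Final answer: 1346269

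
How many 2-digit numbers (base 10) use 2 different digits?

First digit: 9 (not 0). Second: 9 (not first). Third: 8, etc.
Total: 9 x 9.

Final answer: 81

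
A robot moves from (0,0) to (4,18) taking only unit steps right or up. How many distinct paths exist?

Each path has 4 right steps and 18 up steps in some order (22 steps total).
Choose which 18 of the 22 steps are up: C(22,18).

Final answer: C(22,18) = 7315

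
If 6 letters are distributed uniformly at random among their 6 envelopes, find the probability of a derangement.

Derangements satisfy D(n) = (n-1)(D(n-1) + D(n-2)), starting from D(0)=1, D(1)=0.
Building up: D(2)=1, D(3)=2, D(4)=9, D(5)=44, D(6)=265.
Total arrangements: 6! = 720.
Probability = D(6)/6! = 53/144.

Final answer: D(6)/6! = 265/720 = 0.368056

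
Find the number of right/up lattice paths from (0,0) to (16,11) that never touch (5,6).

Total paths to (16,11): C(27,11) = 13037895.
Paths through (5,6): C(11,6) x C(16,5) = 2018016.
Avoiding (5,6): 13037895 - 2018016.

Final answer: 11019879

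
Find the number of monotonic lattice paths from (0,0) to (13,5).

Each path has 13 right steps and 5 up steps in some order (18 steps total).
Choose which 5 of the 18 steps are up: C(18,5).

Final answer: C(18,5) = 8568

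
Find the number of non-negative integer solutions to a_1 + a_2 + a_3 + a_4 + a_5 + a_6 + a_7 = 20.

Stars and bars with 20 stars and 6 bars:
C(20+7-1, 7-1) = C(26,6).

Final answer: C(26,6) = 230230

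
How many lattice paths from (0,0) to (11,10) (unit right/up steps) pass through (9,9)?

Paths (0,0)->(9,9): C(18,9) = 48620.
Paths (9,9)->(11,10): C(3,1) = 3.
By multiplication principle: 48620 x 3.

Final answer: 145860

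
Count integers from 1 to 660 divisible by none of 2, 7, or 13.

|div by 2|=330, |div by 7|=94, |div by 13|=50.
|div by 2&7|=47, |div by 2&13|=25, |div by 7&13|=7, |div by all|=3.
By inclusion-exclusion, divisible by at least one: 330+94+50-47-25-7+3 = 398.
Not divisible by any: 660 - 398.

Final answer: 262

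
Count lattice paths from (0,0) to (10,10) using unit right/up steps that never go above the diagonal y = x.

Total monotonic paths to (10,10): C(20,10) = 184756.
A path is bad iff it touches y = x + 1; reflecting its initial segment maps bad paths bijectively onto all paths to (9,11), of which there are C(20,11) = 167960.
Valid Dyck paths: 184756 - 167960.
(Equivalently, C_{10} = C(20,10)/11 = 184756/11.)

Final answer: C_{10} = 16796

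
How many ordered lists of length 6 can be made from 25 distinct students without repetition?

P(25,6) = 25!/(25-6)! = 25!/19!.

Final answer: P(25,6) = 127512000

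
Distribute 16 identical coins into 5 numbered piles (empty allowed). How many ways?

Stars and bars: C(n+k-1, k-1) = C(20,4).

Final answer: C(20,4) = 4845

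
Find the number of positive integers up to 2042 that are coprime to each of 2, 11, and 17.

|div by 2|=1021, |div by 11|=185, |div by 17|=120.
|div by 2&11|=92, |div by 2&17|=60, |div by 11&17|=10, |div by all|=5.
By inclusion-exclusion, divisible by at least one: 1021+185+120-92-60-10+5 = 1169.
Not divisible by any: 2042 - 1169.

Final answer: 873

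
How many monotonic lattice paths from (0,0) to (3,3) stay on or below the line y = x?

Total monotonic paths to (3,3): C(6,3) = 20.
Paths that cross above y=x (reflection bijection): C(6,4) = 15.
Valid Dyck paths: 20 - 15.
(Equivalently, C_{3} = C(6,3)/4 = 20/4.)

Final answer: C_{3} = 5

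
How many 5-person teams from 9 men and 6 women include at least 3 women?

Sum over valid woman counts:
C(6,3)C(9,2) = 720
C(6,4)C(9,1) = 135
C(6,5)C(9,0) = 6
Total: 720 + 135 + 6.

Final answer: 861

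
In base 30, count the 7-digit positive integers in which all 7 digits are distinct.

The leading digit has 29 choices (anything but zero); the next has 29 (anything but the first), then 28, and so on, one fewer each time.
Total: 29 x 29 x 28 x 27 x 26 x 25 x 24.

Final answer: 9918417600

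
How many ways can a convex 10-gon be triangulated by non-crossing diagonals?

The structures are counted by the Catalan number C_n. Here n = 10 - 2 = 8.
C_n = (2n)!/(n!(n+1)!), so C_{8} = 16!/(8! x 9!) = C(16,8)/9 = 12870/9.

Final answer: C_{8} = 1430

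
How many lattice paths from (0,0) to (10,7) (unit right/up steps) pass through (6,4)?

Paths (0,0)->(6,4): C(10,4) = 210.
Paths (6,4)->(10,7): C(7,3) = 35.
By multiplication principle: 210 x 35.

Final answer: 7350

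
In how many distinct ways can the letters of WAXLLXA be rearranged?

Letters (A:2, L:2, W:1, X:2). Total letters: 7.
Permutations = 7!/(2! x 2! x 2!).

Final answer: 630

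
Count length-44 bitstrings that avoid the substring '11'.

A valid string ends in 0 (append to any length-(n-1) valid string) or in 01 (append to any length-(n-2) valid string), so a(n) = a(n-1) + a(n-2) with a(1)=2, a(2)=3.
Computing successive values: a(1)=2, a(2)=3, a(3)=5, a(4)=8, a(5)=13, a(6)=21, a(7)=34, a(8)=55, a(9)=89, a(10)=144, a(11)=233, a(12)=377, a(13)=610, a(14)=987, a(15)=1597, a(16)=2584, a(17)=4181, a(18)=6765, a(19)=10946, a(20)=17711, a(21)=28657, a(22)=46368, a(23)=75025, a(24)=121393, a(25)=196418, a(26)=317811, a(27)=514229, a(28)=832040, a(29)=1346269, a(30)=2178309, a(31)=3524578, a(32)=5702887, a(33)=9227465, a(34)=14930352, a(35)=24157817, a(36)=39088169, a(37)=63245986, a(38)=102334155, a(39)=165580141, a(40)=267914296, a(41)=433494437, a(42)=701408733, a(43)=1134903170, a(44)=1836311903.

Final answer: 1836311903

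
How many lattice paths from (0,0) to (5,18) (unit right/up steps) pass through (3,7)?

Paths (0,0)->(3,7): C(10,7) = 120.
Paths (3,7)->(5,18): C(13,11) = 78.
By multiplication principle: 120 x 78.

Final answer: 9360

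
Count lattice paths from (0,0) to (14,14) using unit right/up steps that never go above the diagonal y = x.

Total monotonic paths to (14,14): C(28,14) = 40116600.
A path is bad iff it touches y = x + 1; reflecting its initial segment maps bad paths bijectively onto all paths to (13,15), of which there are C(28,15) = 37442160.
Valid Dyck paths: 40116600 - 37442160.
(Check: C(28,14) - C(28,15) = C(28,14)/15, the Catalan number C_{14}.)

Final answer: C_{14} = 2674440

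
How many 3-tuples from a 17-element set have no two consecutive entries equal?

First character: 17 choices. Each subsequent: 16 choices (must differ from the previous one).
Total: 17 x 16^2.

Final answer: 17 x 16^{2} = 4352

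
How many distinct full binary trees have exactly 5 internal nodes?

This is a standard Catalan-number count: the answer is C_n. Here n = 5.
C_n = C(2n,n)/(n+1), so C_{5} = C(10,5)/6 = 252/6.

Final answer: C_{5} = 42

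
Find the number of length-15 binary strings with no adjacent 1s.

Classify by the final bit: ...0 gives a(n-1) strings, ...01 gives a(n-2) strings. Thus a(n) = a(n-1) + a(n-2) with a(1)=2, a(2)=3.
Computing successive values: a(1)=2, a(2)=3, a(3)=5, a(4)=8, a(5)=13, a(6)=21, a(7)=34, a(8)=55, a(9)=89, a(10)=144, a(11)=233, a(12)=377, a(13)=610, a(14)=987, a(15)=1597.

Final answer: 1597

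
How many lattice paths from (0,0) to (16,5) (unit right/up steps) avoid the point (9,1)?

Total paths to (16,5): C(21,5) = 20349.
Paths through (9,1): C(10,1) x C(11,4) = 3300.
Avoiding (9,1): 20349 - 3300.

Final answer: 17049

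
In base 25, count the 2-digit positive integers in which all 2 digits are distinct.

First digit: 24 (nonzero). Second: 24 (not first). Third: 23, etc.
Total: 24 x 24.

Final answer: 576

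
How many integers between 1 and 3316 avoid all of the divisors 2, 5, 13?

|div by 2|=1658, |div by 5|=663, |div by 13|=255.
|div by 2&5|=331, |div by 2&13|=127, |div by 5&13|=51, |div by all|=25.
By inclusion-exclusion, divisible by at least one: 1658+663+255-331-127-51+25 = 2092.
Not divisible by any: 3316 - 2092.

Final answer: 1224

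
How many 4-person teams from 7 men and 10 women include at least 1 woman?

Sum over valid woman counts:
C(10,1)C(7,3) = 350
C(10,2)C(7,2) = 945
C(10,3)C(7,1) = 840
C(10,4)C(7,0) = 210
Total: 350 + 945 + 840 + 210.

Final answer: 2345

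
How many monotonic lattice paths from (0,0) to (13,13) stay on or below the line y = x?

Total monotonic paths to (13,13): C(26,13) = 10400600.
Reflecting each bad path at its first crossing gives a bijection with paths to (12,14): C(26,14) = 9657700.
Valid Dyck paths: 10400600 - 9657700.
(This is the Catalan number C_{13}.)

Final answer: C_{13} = 742900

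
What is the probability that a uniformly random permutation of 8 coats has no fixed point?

Use the recurrence D(n) = (n-1)(D(n-1) + D(n-2)) with D(0)=1, D(1)=0.
Building up: D(2)=1, D(3)=2, D(4)=9, D(5)=44, D(6)=265, D(7)=1854, D(8)=14833.
Total arrangements: 8! = 40320.
Probability = D(8)/8! = 2119/5760.

Final answer: D(8)/8! = 14833/40320 = 0.367882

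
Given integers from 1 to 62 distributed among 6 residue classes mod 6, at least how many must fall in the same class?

By pigeonhole with 62 objects and 6 categories: ceiling(62/6).

Final answer: 11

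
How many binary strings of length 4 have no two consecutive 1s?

Let a(n) count valid strings. If the last bit is 0 the prefix is any valid string of length n-1; if it is 1 the string must end in 01 with a valid prefix of length n-2. So a(n) = a(n-1) + a(n-2), a(1)=2, a(2)=3.
Building up term by term: a(1)=2, a(2)=3, a(3)=5, a(4)=8.

Final answer: 8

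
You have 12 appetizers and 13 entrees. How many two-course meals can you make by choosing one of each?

By the multiplication principle: 12 x 13.

Final answer: 156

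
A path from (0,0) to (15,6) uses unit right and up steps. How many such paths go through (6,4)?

Paths (0,0)->(6,4): C(10,4) = 210.
Paths (6,4)->(15,6): C(11,2) = 55.
By multiplication principle: 210 x 55.

Final answer: 11550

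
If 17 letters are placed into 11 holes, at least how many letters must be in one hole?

By the pigeonhole principle: ceiling(17/11).

Final answer: 2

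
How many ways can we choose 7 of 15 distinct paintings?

C(15,7) = 15!/(7! x (15-7)!).

Final answer: C(15,7) = 6435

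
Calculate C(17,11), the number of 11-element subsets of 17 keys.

C(17,11) = 17!/(11! x 6!).

Final answer: \binom{17}{11} = 12376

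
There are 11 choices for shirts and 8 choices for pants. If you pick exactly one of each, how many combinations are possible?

By the multiplication principle: 11 x 8.

Final answer: 88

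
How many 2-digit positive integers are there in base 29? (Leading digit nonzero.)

These are the integers in [29^1, 29^2), so the count is 29^2 - 29^1 = 28 x 29^1.

Final answer: 812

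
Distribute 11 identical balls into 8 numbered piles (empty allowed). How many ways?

Stars and bars: C(n+k-1, k-1) = C(18,7).

Final answer: C(18,7) = 31824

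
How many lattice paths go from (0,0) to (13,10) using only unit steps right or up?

Each path has 13 right steps and 10 up steps in some order (23 steps total).
Choose which 10 of the 23 steps are up: C(23,10).

Final answer: C(23,10) = 1144066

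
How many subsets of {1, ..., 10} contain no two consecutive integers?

Let a(n) count such subsets of {1, ..., n}. Either n is excluded (a(n-1) ways) or n is included, forcing n-1 out (a(n-2) ways), so a(n) = a(n-1) + a(n-2) with a(1)=2, a(2)=3.
Computing successive values: a(1)=2, a(2)=3, a(3)=5, a(4)=8, a(5)=13, a(6)=21, a(7)=34, a(8)=55, a(9)=89, a(10)=144.

Final answer: 144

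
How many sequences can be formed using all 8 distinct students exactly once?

The number of ways to arrange 8 distinct objects is 8!.

Final answer: 8! = 40320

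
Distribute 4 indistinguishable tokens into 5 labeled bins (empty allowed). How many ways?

Stars and bars: C(n+k-1, k-1) = C(8,4).

Final answer: C(8,4) = 70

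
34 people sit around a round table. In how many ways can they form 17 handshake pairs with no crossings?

This is a standard Catalan-number count: the answer is C_n. Here n = 34/2 = 17.
C_n = (2n)!/(n!(n+1)!), so C_{17} = 34!/(17! x 18!) = C(34,17)/18 = 2333606220/18.

Final answer: C_{17} = 129644790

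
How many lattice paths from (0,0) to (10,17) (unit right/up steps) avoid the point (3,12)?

Total paths to (10,17): C(27,17) = 8436285.
Paths through (3,12): C(15,12) x C(12,5) = 360360.
Avoiding (3,12): 8436285 - 360360.

Final answer: 8075925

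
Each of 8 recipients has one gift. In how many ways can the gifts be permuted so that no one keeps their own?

Derangements satisfy D(n) = (n-1)(D(n-1) + D(n-2)), starting from D(0)=1, D(1)=0.
D(2) = 1 x (0 + 1) = 1
D(3) = 2 x (1 + 0) = 2
D(4) = 3 x (2 + 1) = 9
D(5) = 4 x (9 + 2) = 44
D(6) = 5 x (44 + 9) = 265
D(7) = 6 x (265 + 44) = 1854
D(8) = 7 x (D(7) + D(6)) = 7 x (1854 + 265)

Final answer: D(8) = 14833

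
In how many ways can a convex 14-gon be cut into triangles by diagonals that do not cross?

This is a standard Catalan-number count: the answer is C_n. Here n = 14 - 2 = 12.
C_n = C(2n,n) - C(2n,n+1), so C_{12} = C(24,12) - C(24,13) = 2704156 - 2496144.

Final answer: C_{12} = 208012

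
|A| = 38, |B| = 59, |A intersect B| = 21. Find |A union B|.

|A union B| = |A| + |B| - |A intersect B| = 38 + 59 - 21.

Final answer: 76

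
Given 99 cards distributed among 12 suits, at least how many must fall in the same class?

By pigeonhole with 99 objects and 12 categories: ceiling(99/12).

Final answer: 9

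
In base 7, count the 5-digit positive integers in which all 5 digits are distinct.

First digit: 6 (nonzero). Second: 6 (not first). Third: 5, etc.
Total: 6 x 6 x 5 x 4 x 3.

Final answer: 2160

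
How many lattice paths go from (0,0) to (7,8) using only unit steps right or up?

Each path has 7 right steps and 8 up steps in some order (15 steps total).
Choose which 8 of the 15 steps are up: C(15,8).

Final answer: C(15,8) = 6435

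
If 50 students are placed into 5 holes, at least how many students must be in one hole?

By the pigeonhole principle: ceiling(50/5).

Final answer: 10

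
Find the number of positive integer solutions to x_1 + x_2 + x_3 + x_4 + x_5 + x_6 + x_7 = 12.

Substitute x'_i = x_i - 1 (so x'_i >= 0). Then sum x'_i = 12 - 7 = 5.
Stars and bars: C(5+7-1, 7-1) = C(11,6).

Final answer: C(11,6) = 462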